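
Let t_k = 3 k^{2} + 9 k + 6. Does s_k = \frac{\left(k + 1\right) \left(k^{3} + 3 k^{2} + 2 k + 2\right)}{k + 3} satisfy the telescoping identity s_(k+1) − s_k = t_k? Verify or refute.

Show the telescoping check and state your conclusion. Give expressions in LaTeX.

s_(k+1) = (k**4 + 8*k**3 + 23*k**2 + 30*k + 16)/(k + 4)
s_(k+1) − s_k = (3*k**4 + 26*k**3 + 75*k**2 + 88*k + 40)/(k**2 + 7*k + 12)
(s_(k+1) − s_k) − t_k = 2*(-2*k**3 - 15*k**2 - 31*k - 16)/(k**2 + 7*k + 12)

Invalid: residual \frac{2 \left(- 2 k^{3} - 15 k^{2} - 31 k - 16\right)}{k^{2} + 7 k + 12} ≠ 0.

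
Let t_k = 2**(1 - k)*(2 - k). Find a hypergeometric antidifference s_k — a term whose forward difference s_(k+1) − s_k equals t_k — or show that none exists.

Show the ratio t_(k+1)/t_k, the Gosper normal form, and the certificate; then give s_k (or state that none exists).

Ratio r(k) = (k - 1)/(2*(k - 2)).
So A=1/2 and B=1, with C=k - 2.
Key eq: (1/2)·f(k+1) = (1)·f(k) + (k - 2).
Degrees (0,0,1) ⇒ d ≤ 1.
Solving with deg f ≤ 1: f(k) = -2*(k - 1).
Certificate R = B(k−1)f/C = -2*(k - 1)/(k - 2) gives s_k = 2**(2 - k)*(k - 1).
s_(k+1) − s_k = 2**(1 - k)*(2 - k) = t_k.

s_k = 2**(2 - k)*(k - 1)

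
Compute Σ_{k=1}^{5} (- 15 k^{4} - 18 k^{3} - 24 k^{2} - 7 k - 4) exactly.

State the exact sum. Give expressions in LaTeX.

Ratio r(k) = (15*k**4 + 78*k**3 + 168*k**2 + 169*k + 68)/(15*k**4 + 18*k**3 + 24*k**2 + 7*k + 4).
Take A(k)=1, B(k)=1, C(k)=k**4 + 6*k**3/5 + 8*k**2/5 + 7*k/15 + 4/15.
Key eq: (1)·f(k+1) = (1)·f(k) + (k**4 + 6*k**3/5 + 8*k**2/5 + 7*k/15 + 4/15).
d = 5 from the (0,0,4) case.
Solve for f: f(k) = k*(3*k**4 - 3*k**3 + 4*k**2 - 4*k + 4)/15 (degree 5 ≤ 5).
R(k) = B(k−1)·f(k)/C(k) = k*(3*k**4 - 3*k**3 + 4*k**2 - 4*k + 4)/(15*k**4 + 18*k**3 + 24*k**2 + 7*k + 4); s_k = R·t_k = k*(-3*k**4 + 3*k**3 - 4*k**2 + 4*k - 4).
s_(k+1) − s_k = -15*k**4 - 18*k**3 - 24*k**2 - 7*k - 4 = t_k.
Telescoping: Σ = s_(6) − s_(1) = -20184 − (-4) = -20180.

Σ = -20180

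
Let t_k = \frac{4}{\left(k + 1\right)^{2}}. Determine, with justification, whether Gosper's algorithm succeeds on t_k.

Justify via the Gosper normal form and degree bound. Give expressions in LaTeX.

No; the coefficient equations for f are inconsistent.

Step 1: r(k) = (k + 1)**2/(k + 2)**2.
Take A(k)=k**2 + 2*k + 1, B(k)=k**2 + 4*k + 4, C(k)=1.
f must satisfy (k**2 + 2*k + 1)·f(k+1) − (k**2 + 2*k + 1)·f(k) = 1.
deg f ≤ 0 (via 2,2,0).
Generic f = c0 gives residual -1; -1 = 0 cannot hold, so t_k is not Gosper-summable.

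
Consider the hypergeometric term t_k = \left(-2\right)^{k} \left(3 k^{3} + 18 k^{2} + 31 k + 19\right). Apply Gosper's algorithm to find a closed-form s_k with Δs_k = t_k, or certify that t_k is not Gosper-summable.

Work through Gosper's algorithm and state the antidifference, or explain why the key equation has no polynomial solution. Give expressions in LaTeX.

Ratio r(k) = 2*(-3*k**3 - 27*k**2 - 76*k - 71)/(3*k**3 + 18*k**2 + 31*k + 19).
Factor: A=-2; B=1; C=k**3 + 6*k**2 + 31*k/3 + 19/3.
Need (-2)·f(k+1) − (1)·f(k) = k**3 + 6*k**2 + 31*k/3 + 19/3.
Degrees (0,0,3) ⇒ d ≤ 3.
A polynomial solution: f(k) = -(k**3 + 4*k**2 + 3*k + 1)/3.
Certificate R = B(k−1)f/C = -(k**3 + 4*k**2 + 3*k + 1)/(3*k**3 + 18*k**2 + 31*k + 19) gives s_k = (-2)**k*(-k**3 - 4*k**2 - 3*k - 1).
Check: Δs_k = (-2)**k*(3*k**3 + 18*k**2 + 31*k + 19). ✓

s_k = \left(-2\right)^{k} \left(- k^{3} - 4 k^{2} - 3 k - 1\right)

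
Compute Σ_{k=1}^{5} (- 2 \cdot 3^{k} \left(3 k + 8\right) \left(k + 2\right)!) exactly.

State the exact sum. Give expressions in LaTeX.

Step 1: r(k) = 3*(k + 3)*(3*k + 11)/(3*k + 8).
Normal form (A,B,C) = (3*k + 9, 1, k + 8/3).
f must satisfy (3*k + 9)·f(k+1) − (1)·f(k) = k + 8/3.
deg f ≤ 0 (via 1,0,1).
Coefficient equations give f(k) = 1/3.
So s_k = (B(k−1)f/C)·t_k = (1/(3*k + 8))·t_k = -2*3**k*factorial(k + 2).
Check: Δs_k = -2*3**k*(3*k + 8)*factorial(k + 2). ✓
Sum = s_(6) − s_(1); s_(6) = -58786560, s_(1) = -36 ⇒ -58786524.

Σ = -58786524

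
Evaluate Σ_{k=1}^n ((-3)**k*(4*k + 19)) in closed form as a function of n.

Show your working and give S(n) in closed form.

The ratio is 3*(-4*k - 23)/(4*k + 19).
Factor: A=-3; B=1; C=k + 19/4.
Key eq: (-3)·f(k+1) = (1)·f(k) + (k + 19/4).
deg f ≤ 1 (via 0,0,1).
Match coefficients ⇒ f(k) = -(k + 4)/4.
R(k) = B(k−1)·f(k)/C(k) = -(k + 4)/(4*k + 19); s_k = R·t_k = (-3)**k*(-k - 4).
Check: Δs_k = (-3)**k*(4*k + 19). ✓
Evaluate: s_(n+1) = 3*(-3)**n*(n + 5); subtract s_(1) = 15 ⇒ S(n) = 3*(-3)**n*n + 15*(-3)**n - 15.

S(n) = 3*(-3)**n*n + 15*(-3)**n - 15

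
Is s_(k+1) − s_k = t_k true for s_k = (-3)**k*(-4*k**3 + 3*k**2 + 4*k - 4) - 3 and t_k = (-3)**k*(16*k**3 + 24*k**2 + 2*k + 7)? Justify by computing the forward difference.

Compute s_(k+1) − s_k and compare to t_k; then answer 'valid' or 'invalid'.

s_(k+1) = -3*(-3)**k*(4*k - 4*(k + 1)**3 + 3*(k + 1)**2) - 3
s_(k+1) − s_k = (-3)**k*(16*k**3 + 24*k**2 + 2*k + 7)
(s_(k+1) − s_k) − t_k = 0

valid (s_(k+1) − s_k reduces to t_k)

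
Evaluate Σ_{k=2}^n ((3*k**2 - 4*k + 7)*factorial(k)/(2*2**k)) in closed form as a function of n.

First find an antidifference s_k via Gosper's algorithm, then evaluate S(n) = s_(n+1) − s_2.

S(n) = 2**(-n - 1)*(-2**(n + 1) + 3*n**2*factorial(n) + 2*n*factorial(n) - factorial(n))

Step 1: r(k) = (k + 1)*(-4*k + 3*(k + 1)**2 + 3)/(2*(3*k**2 - 4*k + 7)).
So A=k/2 + 1/2 and B=1, with C=k**2 - 4*k/3 + 7/3.
Need (k/2 + 1/2)·f(k+1) − (1)·f(k) = k**2 - 4*k/3 + 7/3.
Degrees (1,0,2) ⇒ d ≤ 1.
Solving with deg f ≤ 1: f(k) = 2*(3*k - 4)/3.
Then R = B(k−1)f/C = 2*(3*k - 4)/(3*k**2 - 4*k + 7), so s_k = R(k)·t_k = (3*k - 4)*factorial(k)/2**k.
Check: Δs_k = (3*k**2 - 4*k + 7)*factorial(k)/(2*2**k). ✓
Telescope: S(n) = s_(n+1) − s_(2) = 2**(-n - 1)*(3*n - 1)*factorial(n + 1) − (1) = 2**(-n - 1)*(-2**(n + 1) + 3*n**2*factorial(n) + 2*n*factorial(n) - factorial(n)).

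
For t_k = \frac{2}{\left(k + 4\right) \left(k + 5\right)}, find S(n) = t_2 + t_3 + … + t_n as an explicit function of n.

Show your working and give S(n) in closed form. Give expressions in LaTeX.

t_(k+1)/t_k = (k + 4)/(k + 6).
Take A(k)=k + 4, B(k)=k + 6, C(k)=1.
Need (k + 4)·f(k+1) − (k + 5)·f(k) = 1.
deg f ≤ 1 (via 1,1,0).
A polynomial solution: f(k) = k/4.
Get s_k = R·t_k = k/(2*(k + 4)) with R(k) = B(k−1)f(k)/C(k) = k*(k + 5)/4.
Δs = 2/(k**2 + 9*k + 20), as required.
Evaluate: s_(n+1) = (n + 1)/(2*(n + 5)); subtract s_(2) = 1/6 ⇒ S(n) = (n - 1)/(3*(n + 5)).

S(n) = \frac{n - 1}{3 \left(n + 5\right)}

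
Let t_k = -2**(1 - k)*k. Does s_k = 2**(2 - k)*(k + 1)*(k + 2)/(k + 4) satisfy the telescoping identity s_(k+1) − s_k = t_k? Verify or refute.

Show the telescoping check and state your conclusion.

s_(k+1) = 2**(1 - k)*(k + 2)*(k + 3)/(k + 5)
s_(k+1) − s_k = 2**(1 - k)*(-k**3 - 7*k**2 - 8*k + 4)/(k**2 + 9*k + 20)
(s_(k+1) − s_k) − t_k = 2**(2 - k)*(k**2 + 6*k + 2)/(k**2 + 9*k + 20)

Invalid: residual 2**(2 - k)*(k**2 + 6*k + 2)/(k**2 + 9*k + 20) ≠ 0.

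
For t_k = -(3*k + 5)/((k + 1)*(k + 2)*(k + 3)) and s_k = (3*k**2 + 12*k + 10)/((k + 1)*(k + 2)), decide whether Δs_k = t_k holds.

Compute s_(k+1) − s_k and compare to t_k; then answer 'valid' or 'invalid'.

s_(k+1) = (12*k + 3*(k + 1)**2 + 22)/((k + 2)*(k + 3))
s_(k+1) − s_k = (-3*k - 5)/(k**3 + 6*k**2 + 11*k + 6)
(s_(k+1) − s_k) − t_k = 0

Valid: the claim telescopes to t_k.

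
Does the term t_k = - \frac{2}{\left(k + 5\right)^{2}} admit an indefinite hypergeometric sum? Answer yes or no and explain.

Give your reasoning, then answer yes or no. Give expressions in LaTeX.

No — the linear system for f has no solution.

The ratio is (k + 5)**2/(k + 6)**2.
So A=k**2 + 10*k + 25 and B=k**2 + 12*k + 36, with C=1.
Solve (k**2 + 10*k + 25)·f(k+1) − (k**2 + 10*k + 25)·f(k) = 1.
From deg A=2, deg B=2, deg C=0: d=0.
Put f(k) = c0: A·f(k+1) − B(k−1)·f(k) − C = -1; need -1 = 0 — inconsistent ⇒ no f, not summable.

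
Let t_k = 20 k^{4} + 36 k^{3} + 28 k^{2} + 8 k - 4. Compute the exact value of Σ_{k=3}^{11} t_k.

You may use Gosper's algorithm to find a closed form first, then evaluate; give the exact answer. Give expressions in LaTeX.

The ratio is (5*k**4 + 29*k**3 + 64*k**2 + 63*k + 22)/(5*k**4 + 9*k**3 + 7*k**2 + 2*k - 1).
So A=1 and B=1, with C=k**4 + 9*k**3/5 + 7*k**2/5 + 2*k/5 - 1/5.
Solve (1)·f(k+1) − (1)·f(k) = k**4 + 9*k**3/5 + 7*k**2/5 + 2*k/5 - 1/5.
Degrees (0,0,4) ⇒ d ≤ 5.
Solve for f: f(k) = k*(k + 1)*(4*k**3 - 5*k**2 + 3*k - 4)/20 (degree 5 ≤ 5).
Get s_k = R·t_k = k*(4*k**4 - k**3 - 2*k**2 - k - 4) with R(k) = B(k−1)f(k)/C(k) = k*(4*k**3 - 5*k**2 + 3*k - 4)/(4*(5*k**3 + 4*k**2 + 3*k - 1)).
Δs = 20*k**4 + 36*k**3 + 28*k**2 + 8*k - 4, as required.
Telescoping: Σ = s_(12) − s_(3) = 970944 − (816) = 970128.

Σ = 970128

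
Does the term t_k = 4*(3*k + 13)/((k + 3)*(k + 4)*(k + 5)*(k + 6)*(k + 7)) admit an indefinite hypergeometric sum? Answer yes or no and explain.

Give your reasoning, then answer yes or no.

Yes. s_k = 2*k*(k**2 + 14*k + 63)/(45*(k**3 + 14*k**2 + 63*k + 90)).

r(k) = (k + 3)*(3*k + 16)/((k + 8)*(3*k + 13)) after simplifying.
So A=k + 3 and B=k + 8, with C=k + 13/3.
f must satisfy (k + 3)·f(k+1) − (k + 7)·f(k) = k + 13/3.
Bound: deg f ≤ 4.
Match coefficients ⇒ f(k) = k*(k + 4)*(k**2 + 14*k + 63)/270.
R(k) = B(k−1)·f(k)/C(k) = k*(k + 4)*(k + 7)*(k**2 + 14*k + 63)/(90*(3*k + 13)); s_k = R·t_k = 2*k*(k**2 + 14*k + 63)/(45*(k**3 + 14*k**2 + 63*k + 90)).
Check: Δs_k = 4*(3*k + 13)/(k**5 + 25*k**4 + 245*k**3 + 1175*k**2 + 2754*k + 2520). ✓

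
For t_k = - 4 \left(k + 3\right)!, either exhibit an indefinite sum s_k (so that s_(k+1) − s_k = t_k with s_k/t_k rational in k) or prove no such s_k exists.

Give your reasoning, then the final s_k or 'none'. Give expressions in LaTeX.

not Gosper-summable; s_k does not exist

Ratio r(k) = k + 4.
Gosper form: A/B · C(k+1)/C(k) with A=k + 4, B=1, C=1.
Solve (k + 4)·f(k+1) − (1)·f(k) = 1.
Degrees (1,0,0) ⇒ d ≤ -1.
Negative degree bound (-1): no f exists, t_k not Gosper-summable.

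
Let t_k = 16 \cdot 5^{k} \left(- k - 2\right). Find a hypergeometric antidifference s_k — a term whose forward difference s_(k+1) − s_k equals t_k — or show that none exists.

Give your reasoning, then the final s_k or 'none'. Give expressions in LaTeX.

Ratio r(k) = 5*(k + 3)/(k + 2).
Gosper form: A/B · C(k+1)/C(k) with A=5, B=1, C=k + 2.
Solve (5)·f(k+1) − (1)·f(k) = k + 2.
Degrees (0,0,1) ⇒ d ≤ 1.
Solve for f: f(k) = (4*k + 3)/16 (degree 1 ≤ 1).
R(k) = B(k−1)·f(k)/C(k) = (4*k + 3)/(16*(k + 2)); s_k = R·t_k = 5**k*(-4*k - 3).
Verify: 16*5**k*(-k - 2) matches t_k.

s_k = 5^{k} \left(- 4 k - 3\right)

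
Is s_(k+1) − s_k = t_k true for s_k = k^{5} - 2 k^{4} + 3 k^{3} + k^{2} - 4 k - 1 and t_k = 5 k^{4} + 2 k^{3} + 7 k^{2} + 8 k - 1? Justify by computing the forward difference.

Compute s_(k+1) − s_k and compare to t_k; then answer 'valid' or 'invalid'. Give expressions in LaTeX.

s_(k+1) = k**5 + 3*k**4 + 5*k**3 + 8*k**2 + 4*k - 2
s_(k+1) − s_k = 5*k**4 + 2*k**3 + 7*k**2 + 8*k - 1
(s_(k+1) − s_k) − t_k = 0

Valid: the claim telescopes to t_k.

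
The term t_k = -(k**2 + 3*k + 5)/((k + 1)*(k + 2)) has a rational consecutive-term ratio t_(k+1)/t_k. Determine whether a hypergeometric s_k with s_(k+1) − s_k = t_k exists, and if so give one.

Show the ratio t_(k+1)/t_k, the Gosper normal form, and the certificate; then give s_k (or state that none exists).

s_k = k*(-k - 4)/(k + 1)

r(k) = (k + 1)*(3*k + (k + 1)**2 + 8)/((k + 3)*(k**2 + 3*k + 5)) after simplifying.
So A=k + 1 and B=k + 3, with C=k**2 + 3*k + 5.
Solve (k + 1)·f(k+1) − (k + 2)·f(k) = k**2 + 3*k + 5.
deg f ≤ 2 (via 1,1,2).
Match coefficients ⇒ f(k) = k*(k + 4).
So s_k = (B(k−1)f/C)·t_k = (k*(k + 2)*(k + 4)/(k**2 + 3*k + 5))·t_k = k*(-k - 4)/(k + 1).
Verify: (-k**2 - 3*k - 5)/(k**2 + 3*k + 2) matches t_k.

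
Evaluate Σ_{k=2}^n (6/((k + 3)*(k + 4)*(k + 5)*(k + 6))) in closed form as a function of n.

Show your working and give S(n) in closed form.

Step 1: r(k) = (k + 3)/(k + 7).
So A=k + 3 and B=k + 7, with C=1.
Key eq: (k + 3)·f(k+1) = (k + 6)·f(k) + (1).
Bound: deg f ≤ 3.
Solve for f: f(k) = k*(k**2 + 12*k + 47)/180 (degree 3 ≤ 3).
R(k) = B(k−1)·f(k)/C(k) = k*(k + 6)*(k**2 + 12*k + 47)/180; s_k = R·t_k = k*(k**2 + 12*k + 47)/(30*(k + 3)*(k + 4)*(k + 5)).
Check: Δs_k = 6/(k**4 + 18*k**3 + 119*k**2 + 342*k + 360). ✓
Evaluate: s_(n+1) = (n**3 + 15*n**2 + 74*n + 60)/(30*(n**3 + 15*n**2 + 74*n + 120)); subtract s_(2) = 1/42 ⇒ S(n) = (n**3 + 15*n**2 + 74*n - 90)/(105*(n**3 + 15*n**2 + 74*n + 120)).

S(n) = (n**3 + 15*n**2 + 74*n - 90)/(105*(n**3 + 15*n**2 + 74*n + 120))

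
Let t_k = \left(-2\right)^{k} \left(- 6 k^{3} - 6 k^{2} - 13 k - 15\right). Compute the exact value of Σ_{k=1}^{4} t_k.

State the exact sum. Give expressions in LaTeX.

Σ = -6964

t_(k+1)/t_k = 2*(-6*k**3 - 24*k**2 - 43*k - 40)/(6*k**3 + 6*k**2 + 13*k + 15).
Normal form (A,B,C) = (-2, 1, k**3 + k**2 + 13*k/6 + 5/2).
Need (-2)·f(k+1) − (1)·f(k) = k**3 + k**2 + 13*k/6 + 5/2.
Degrees (0,0,3) ⇒ d ≤ 3.
Coefficient equations give f(k) = -(2*k**3 - 2*k**2 + 3*k + 3)/6.
Then R = B(k−1)f/C = -(2*k**3 - 2*k**2 + 3*k + 3)/(6*k**3 + 6*k**2 + 13*k + 15), so s_k = R(k)·t_k = (-2)**k*(2*k**3 - 2*k**2 + 3*k + 3).
Verify: (-2)**k*(-6*k**3 - 6*k**2 - 13*k - 15) matches t_k.
Telescoping: Σ = s_(5) − s_(1) = -6976 − (-12) = -6964.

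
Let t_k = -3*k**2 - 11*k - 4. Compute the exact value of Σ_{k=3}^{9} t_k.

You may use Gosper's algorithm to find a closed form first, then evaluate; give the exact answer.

r(k) = (3*k**2 + 17*k + 18)/(3*k**2 + 11*k + 4) after simplifying.
Take A(k)=1, B(k)=1, C(k)=k**2 + 11*k/3 + 4/3.
f must satisfy (1)·f(k+1) − (1)·f(k) = k**2 + 11*k/3 + 4/3.
d = 3 from the (0,0,2) case.
Coefficient equations give f(k) = k*(k**2 + 4*k - 1)/3.
Certificate R = B(k−1)f/C = k*(k**2 + 4*k - 1)/(3*k**2 + 11*k + 4) gives s_k = k*(-k**2 - 4*k + 1).
Check: Δs_k = -3*k**2 - 11*k - 4. ✓
Telescoping: Σ = s_(10) − s_(3) = -1390 − (-60) = -1330.

Σ = -1330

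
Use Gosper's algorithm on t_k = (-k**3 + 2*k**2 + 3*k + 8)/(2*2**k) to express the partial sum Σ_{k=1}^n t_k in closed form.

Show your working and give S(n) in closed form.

S(n) = 2**(-n - 1)*n*(n**2 + 4*n + 7)

r(k) = (k**3 + k**2 - 4*k - 12)/(2*(k**3 - 2*k**2 - 3*k - 8)) after simplifying.
A = 1/2, B = 1, C = k**3 - 2*k**2 - 3*k - 8.
Solve (1/2)·f(k+1) − (1)·f(k) = k**3 - 2*k**2 - 3*k - 8.
deg f ≤ 3 (via 0,0,3).
Solve for f: f(k) = -2*(k - 1)*(k**2 + 2*k + 4) (degree 3 ≤ 3).
Then R = B(k−1)f/C = -2*(k - 1)*(k**2 + 2*k + 4)/(k**3 - 2*k**2 - 3*k - 8), so s_k = R(k)·t_k = (k**3 + k**2 + 2*k - 4)/2**k.
s_(k+1) − s_k = (-k**3 + 2*k**2 + 3*k + 8)/(2*2**k) = t_k.
Telescope: S(n) = s_(n+1) − s_(1) = 2**(-n - 1)*n*(n**2 + 4*n + 7) − (0) = 2**(-n - 1)*n*(n**2 + 4*n + 7).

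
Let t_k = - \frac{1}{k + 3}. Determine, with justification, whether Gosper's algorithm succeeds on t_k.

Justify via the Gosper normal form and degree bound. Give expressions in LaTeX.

No — t_k has no hypergeometric antidifference.

Compute t_(k+1)/t_k: get (k + 3)/(k + 4).
A = k + 3, B = k + 4, C = 1.
Key eq: (k + 3)·f(k+1) = (k + 3)·f(k) + (1).
From deg A=1, deg B=1, deg C=0: d=0.
f = c0 ⇒ A·f(k+1) − B(k−1)·f(k) − C = -1. The system {-1 = 0} is inconsistent; no antidifference.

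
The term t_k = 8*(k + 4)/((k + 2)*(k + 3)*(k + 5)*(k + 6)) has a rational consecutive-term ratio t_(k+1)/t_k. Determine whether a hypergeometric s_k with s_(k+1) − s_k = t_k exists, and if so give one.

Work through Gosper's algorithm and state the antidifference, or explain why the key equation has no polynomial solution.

s_k = 2*k*(k + 7)/(5*(k**2 + 7*k + 10))

The ratio is (k + 2)*(k + 5)**2/((k + 4)**2*(k + 7)).
Factor: A=k + 2; B=k + 7; C=k**2 + 8*k + 16.
Solve (k + 2)·f(k+1) − (k + 6)·f(k) = k**2 + 8*k + 16.
Degrees (1,1,2) ⇒ d ≤ 4.
Match coefficients ⇒ f(k) = k*(k + 3)*(k + 4)*(k + 7)/20.
So s_k = (B(k−1)f/C)·t_k = (k*(k + 3)*(k + 6)*(k + 7)/(20*(k + 4)))·t_k = 2*k*(k + 7)/(5*(k**2 + 7*k + 10)).
s_(k+1) − s_k = 8*(k + 4)/(k**4 + 16*k**3 + 91*k**2 + 216*k + 180) = t_k.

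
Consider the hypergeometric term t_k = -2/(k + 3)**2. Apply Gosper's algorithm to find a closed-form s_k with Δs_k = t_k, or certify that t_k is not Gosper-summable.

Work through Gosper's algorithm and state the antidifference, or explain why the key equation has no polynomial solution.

Ratio r(k) = (k + 3)**2/(k + 4)**2.
Take A(k)=k**2 + 6*k + 9, B(k)=k**2 + 8*k + 16, C(k)=1.
Need (k**2 + 6*k + 9)·f(k+1) − (k**2 + 6*k + 9)·f(k) = 1.
From deg A=2, deg B=2, deg C=0: d=0.
Write f(k) = c0. Then LHS − RHS = -1, requiring -1 = 0: contradictory. No certificate.

none — t_k is not Gosper-summable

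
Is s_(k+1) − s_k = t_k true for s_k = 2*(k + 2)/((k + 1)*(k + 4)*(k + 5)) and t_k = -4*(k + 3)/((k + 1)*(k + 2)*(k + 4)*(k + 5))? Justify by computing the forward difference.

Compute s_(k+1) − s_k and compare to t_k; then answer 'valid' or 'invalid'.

s_(k+1) = 2*(k + 3)/((k + 2)*(k + 5)*(k + 6))
s_(k+1) − s_k = 2*(-2*k**2 - 9*k - 12)/(k**5 + 18*k**4 + 121*k**3 + 372*k**2 + 508*k + 240)
(s_(k+1) − s_k) − t_k = 6*(3*k + 8)/(k**5 + 18*k**4 + 121*k**3 + 372*k**2 + 508*k + 240)

Invalid: residual 6*(3*k + 8)/(k**5 + 18*k**4 + 121*k**3 + 372*k**2 + 508*k + 240) ≠ 0.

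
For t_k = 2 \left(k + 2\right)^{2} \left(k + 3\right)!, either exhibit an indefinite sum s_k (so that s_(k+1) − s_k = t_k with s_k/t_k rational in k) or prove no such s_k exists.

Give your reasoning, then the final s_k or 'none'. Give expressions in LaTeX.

s_k = 2 k \left(k + 3\right)!

The ratio is (k + 3)**2*(k + 4)/(k + 2)**2.
Normal form (A,B,C) = (k + 4, 1, k**2 + 4*k + 4).
Need (k + 4)·f(k+1) − (1)·f(k) = k**2 + 4*k + 4.
Bound: deg f ≤ 1.
Solving with deg f ≤ 1: f(k) = k.
Certificate R = B(k−1)f/C = k/(k + 2)**2 gives s_k = 2*k*factorial(k + 3).
Verify: 2*(k + 2)**2*factorial(k + 3) matches t_k.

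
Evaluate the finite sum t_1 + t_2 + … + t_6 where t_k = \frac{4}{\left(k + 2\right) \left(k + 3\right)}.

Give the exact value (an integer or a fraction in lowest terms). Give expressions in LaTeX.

The ratio is (k + 2)/(k + 4).
So A=k + 2 and B=k + 4, with C=1.
Need (k + 2)·f(k+1) − (k + 3)·f(k) = 1.
deg f ≤ 1 (via 1,1,0).
Coefficient equations give f(k) = k/2.
R(k) = B(k−1)·f(k)/C(k) = k*(k + 3)/2; s_k = R·t_k = 2*k/(k + 2).
Verify: 4/(k**2 + 5*k + 6) matches t_k.
Sum = s_(7) − s_(1); s_(7) = 14/9, s_(1) = 2/3 ⇒ 8/9.

Σ = 8/9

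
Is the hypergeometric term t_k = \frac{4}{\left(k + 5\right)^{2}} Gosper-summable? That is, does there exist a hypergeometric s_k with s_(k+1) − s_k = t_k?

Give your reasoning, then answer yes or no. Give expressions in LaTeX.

No — t_k has no hypergeometric antidifference.

Ratio r(k) = (k + 5)**2/(k + 6)**2.
Gosper form: A/B · C(k+1)/C(k) with A=k**2 + 10*k + 25, B=k**2 + 12*k + 36, C=1.
Solve (k**2 + 10*k + 25)·f(k+1) − (k**2 + 10*k + 25)·f(k) = 1.
Degrees (2,2,0) ⇒ d ≤ 0.
Put f(k) = c0: A·f(k+1) − B(k−1)·f(k) − C = -1; need -1 = 0 — inconsistent ⇒ no f, not summable.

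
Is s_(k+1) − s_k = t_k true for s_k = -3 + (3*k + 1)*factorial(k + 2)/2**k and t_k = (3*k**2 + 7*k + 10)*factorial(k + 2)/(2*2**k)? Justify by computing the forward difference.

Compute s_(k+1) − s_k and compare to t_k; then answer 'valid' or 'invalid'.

s_(k+1) = 2**(-k - 1)*(3*k + 4)*factorial(k + 3) - 3
s_(k+1) − s_k = (3*k**2 + 7*k + 10)*factorial(k + 2)/(2*2**k)
(s_(k+1) − s_k) − t_k = 0

valid; difference matches t_k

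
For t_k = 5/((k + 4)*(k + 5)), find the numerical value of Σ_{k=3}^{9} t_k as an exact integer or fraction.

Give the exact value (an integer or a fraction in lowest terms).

Σ = 5/14

t_(k+1)/t_k = (k + 4)/(k + 6).
Normal form (A,B,C) = (k + 4, k + 6, 1).
Solve (k + 4)·f(k+1) − (k + 5)·f(k) = 1.
d = 1 from the (1,1,0) case.
Solve for f: f(k) = k/4 (degree 1 ≤ 1).
R(k) = B(k−1)·f(k)/C(k) = k*(k + 5)/4; s_k = R·t_k = 5*k/(4*(k + 4)).
Verify: 5/(k**2 + 9*k + 20) matches t_k.
Sum = s_(10) − s_(3); s_(10) = 25/28, s_(3) = 15/28 ⇒ 5/14.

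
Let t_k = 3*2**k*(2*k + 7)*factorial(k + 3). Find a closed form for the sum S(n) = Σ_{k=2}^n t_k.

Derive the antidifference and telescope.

S(n) = 6*2**n*factorial(n + 4) - 1440

Step 1: r(k) = 2*(k + 4)*(2*k + 9)/(2*k + 7).
Gosper form: A/B · C(k+1)/C(k) with A=2*k + 8, B=1, C=k + 7/2.
Key eq: (2*k + 8)·f(k+1) = (1)·f(k) + (k + 7/2).
deg f ≤ 0 (via 1,0,1).
Match coefficients ⇒ f(k) = 1/2.
Certificate R = B(k−1)f/C = 1/(2*k + 7) gives s_k = 3*2**k*factorial(k + 3).
Δs = 3*2**k*(2*k + 7)*factorial(k + 3), as required.
Σ_(k=2)^n t_k = s_(n+1) − s_(2) = (6*2**n*factorial(n + 4)) − (1440), i.e. 6*2**n*factorial(n + 4) - 1440.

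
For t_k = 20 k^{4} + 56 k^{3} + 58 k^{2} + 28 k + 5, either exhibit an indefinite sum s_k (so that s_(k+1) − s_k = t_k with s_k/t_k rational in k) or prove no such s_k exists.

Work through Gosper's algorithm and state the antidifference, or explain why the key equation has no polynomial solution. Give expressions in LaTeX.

s_k = k^{2} \left(4 k^{3} + 4 k^{2} - 2 k - 1\right)

r(k) = (20*k**4 + 136*k**3 + 346*k**2 + 392*k + 167)/(20*k**4 + 56*k**3 + 58*k**2 + 28*k + 5) after simplifying.
So A=1 and B=1, with C=k**4 + 14*k**3/5 + 29*k**2/10 + 7*k/5 + 1/4.
Key eq: (1)·f(k+1) = (1)·f(k) + (k**4 + 14*k**3/5 + 29*k**2/10 + 7*k/5 + 1/4).
Degrees (0,0,4) ⇒ d ≤ 5.
Coefficient equations give f(k) = k**2*(4*k**3 + 4*k**2 - 2*k - 1)/20.
R(k) = B(k−1)·f(k)/C(k) = k**2*(4*k**3 + 4*k**2 - 2*k - 1)/(20*k**4 + 56*k**3 + 58*k**2 + 28*k + 5); s_k = R·t_k = k**2*(4*k**3 + 4*k**2 - 2*k - 1).
Δs = 20*k**4 + 56*k**3 + 58*k**2 + 28*k + 5, as required.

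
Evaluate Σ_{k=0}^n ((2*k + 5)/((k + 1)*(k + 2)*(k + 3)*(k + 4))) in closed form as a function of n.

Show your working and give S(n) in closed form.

S(n) = (n**2 + 6*n + 5)/(3*(n**2 + 6*n + 8))

Ratio r(k) = (k + 1)*(2*k + 7)/((k + 5)*(2*k + 5)).
Take A(k)=k + 1, B(k)=k + 5, C(k)=k + 5/2.
Solve (k + 1)·f(k+1) − (k + 4)·f(k) = k + 5/2.
Degrees (1,1,1) ⇒ d ≤ 3.
Coefficient equations give f(k) = k*(k + 2)*(k + 4)/6.
Then R = B(k−1)f/C = k*(k + 2)*(k + 4)**2/(3*(2*k + 5)), so s_k = R(k)·t_k = k*(k + 4)/(3*(k**2 + 4*k + 3)).
Check: Δs_k = (2*k + 5)/(k**4 + 10*k**3 + 35*k**2 + 50*k + 24). ✓
Σ_(k=0)^n t_k = s_(n+1) − s_(0) = ((n**2 + 6*n + 5)/(3*(n**2 + 6*n + 8))) − (0), i.e. (n**2 + 6*n + 5)/(3*(n**2 + 6*n + 8)).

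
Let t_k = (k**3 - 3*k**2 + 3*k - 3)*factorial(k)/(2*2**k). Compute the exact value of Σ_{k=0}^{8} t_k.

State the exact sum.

Σ = 127575/4

t_(k+1)/t_k = (k**4 + k**3 - 2*k - 2)/(2*(k**3 - 3*k**2 + 3*k - 3)).
So A=k/2 + 1/2 and B=1, with C=k**3 - 3*k**2 + 3*k - 3.
Set up (k/2 + 1/2)·f(k+1) − (1)·f(k) − (k**3 - 3*k**2 + 3*k - 3) = 0.
d = 2 from the (1,0,3) case.
Coefficient equations give f(k) = 2*k*(k - 4).
R(k) = B(k−1)·f(k)/C(k) = 2*k*(k - 4)/(k**3 - 3*k**2 + 3*k - 3); s_k = R·t_k = k*(k - 4)*factorial(k)/2**k.
Check: Δs_k = (k**3 - 3*k**2 + 3*k - 3)*factorial(k)/(2*2**k). ✓
Sum = s_(9) − s_(0); s_(9) = 127575/4, s_(0) = 0 ⇒ 127575/4.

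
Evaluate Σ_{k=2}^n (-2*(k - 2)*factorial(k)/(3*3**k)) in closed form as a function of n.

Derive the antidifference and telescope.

S(n) = 3**(-n - 2)*(4*3**n - 6*n*factorial(n) - 6*factorial(n))

r(k) = (k**2 - 1)/(3*(k - 2)) after simplifying.
Factor: A=k/3 + 1/3; B=1; C=k - 2.
Set up (k/3 + 1/3)·f(k+1) − (1)·f(k) − (k - 2) = 0.
Degrees (1,0,1) ⇒ d ≤ 0.
A polynomial solution: f(k) = 3.
Get s_k = R·t_k = -2*factorial(k)/3**k with R(k) = B(k−1)f(k)/C(k) = 3/(k - 2).
Verify: -2*(k - 2)*factorial(k)/(3*3**k) matches t_k.
s_(n+1) = -2*3**(-n - 1)*factorial(n + 1) and s_(2) = -4/9, so S(n) = 3**(-n - 2)*(4*3**n - 6*n*factorial(n) - 6*factorial(n)).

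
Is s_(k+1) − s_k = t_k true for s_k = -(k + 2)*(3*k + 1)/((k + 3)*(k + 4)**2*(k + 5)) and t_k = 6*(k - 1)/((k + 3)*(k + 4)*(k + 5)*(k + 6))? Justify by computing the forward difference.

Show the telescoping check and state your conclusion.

Invalid: residual 2*(-9*k**2 - 37*k + 18)/(k**6 + 27*k**5 + 301*k**4 + 1773*k**3 + 5818*k**2 + 10080*k + 7200) ≠ 0.

s_(k+1) = -(k + 3)*(3*k + 4)/((k + 4)*(k + 5)**2*(k + 6))
s_(k+1) − s_k = 2*(3*k**3 + 15*k**2 - 4*k - 42)/(k**6 + 27*k**5 + 301*k**4 + 1773*k**3 + 5818*k**2 + 10080*k + 7200)
(s_(k+1) − s_k) − t_k = 2*(-9*k**2 - 37*k + 18)/(k**6 + 27*k**5 + 301*k**4 + 1773*k**3 + 5818*k**2 + 10080*k + 7200)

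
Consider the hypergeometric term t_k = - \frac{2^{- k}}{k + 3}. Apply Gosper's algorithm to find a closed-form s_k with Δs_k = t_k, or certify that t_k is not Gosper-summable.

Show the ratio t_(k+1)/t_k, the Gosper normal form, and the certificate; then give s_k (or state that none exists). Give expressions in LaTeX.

no hypergeometric antidifference exists

The ratio is (k + 3)/(2*(k + 4)).
Normal form (A,B,C) = (k/2 + 3/2, k + 4, 1).
f must satisfy (k/2 + 3/2)·f(k+1) − (k + 3)·f(k) = 1.
Degrees (1,1,0) ⇒ d ≤ -1.
Bound -1 < 0, so the key equation has no polynomial solution.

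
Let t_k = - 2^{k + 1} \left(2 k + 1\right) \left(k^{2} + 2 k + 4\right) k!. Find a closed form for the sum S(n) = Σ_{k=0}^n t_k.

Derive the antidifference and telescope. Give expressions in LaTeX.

S(n) = - 4 \cdot 2^{n} n^{3} n! - 12 \cdot 2^{n} n^{2} n! - 20 \cdot 2^{n} n n! - 12 \cdot 2^{n} n! + 4

Step 1: r(k) = 2*(k + 1)*(2*k + 3)*(2*k + (k + 1)**2 + 6)/((2*k + 1)*(k**2 + 2*k + 4)).
Normal form (A,B,C) = (2*k + 2, 1, k**3 + 5*k**2/2 + 5*k + 2).
Need (2*k + 2)·f(k+1) − (1)·f(k) = k**3 + 5*k**2/2 + 5*k + 2.
Bound: deg f ≤ 2.
Match coefficients ⇒ f(k) = (k**2 + 2)/2.
Then R = B(k−1)f/C = (k**2 + 2)/((2*k + 1)*(k**2 + 2*k + 4)), so s_k = R(k)·t_k = -2**(k + 1)*(k**2 + 2)*factorial(k).
Δs = -2**(k + 1)*(2*k + 1)*(k**2 + 2*k + 4)*factorial(k), as required.
Evaluate: s_(n+1) = -2**(n + 2)*(n**2 + 2*n + 3)*factorial(n + 1); subtract s_(0) = -4 ⇒ S(n) = -4*2**n*n**3*factorial(n) - 12*2**n*n**2*factorial(n) - 20*2**n*n*factorial(n) - 12*2**n*factorial(n) + 4.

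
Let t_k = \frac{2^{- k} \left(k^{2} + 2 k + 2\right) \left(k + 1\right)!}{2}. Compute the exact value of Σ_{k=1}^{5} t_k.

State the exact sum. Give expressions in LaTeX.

The ratio is (k + 2)*(2*k + (k + 1)**2 + 4)/(2*(k**2 + 2*k + 2)).
Normal form (A,B,C) = (k/2 + 1, 1, k**2 + 2*k + 2).
Need (k/2 + 1)·f(k+1) − (1)·f(k) = k**2 + 2*k + 2.
deg f ≤ 1 (via 1,0,2).
Coefficient equations give f(k) = 2*(k + 1).
So s_k = (B(k−1)f/C)·t_k = (2*(k + 1)/(k**2 + 2*k + 2))·t_k = (k + 1)*factorial(k + 1)/2**k.
Check: Δs_k = (k**2 + 2*k + 2)*factorial(k + 1)/(2*2**k). ✓
Telescoping: Σ = s_(6) − s_(1) = 2205/4 − (2) = 2197/4.

Σ = 2197/4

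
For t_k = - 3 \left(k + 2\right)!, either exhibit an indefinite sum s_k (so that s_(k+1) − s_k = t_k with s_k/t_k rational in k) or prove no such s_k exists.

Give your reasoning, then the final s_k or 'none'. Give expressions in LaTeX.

not Gosper-summable; s_k does not exist

The ratio is k + 3.
Factor: A=k + 3; B=1; C=1.
Need (k + 3)·f(k+1) − (1)·f(k) = 1.
From deg A=1, deg B=0, deg C=0: d=-1.
deg f ≤ -1 is impossible — no certificate.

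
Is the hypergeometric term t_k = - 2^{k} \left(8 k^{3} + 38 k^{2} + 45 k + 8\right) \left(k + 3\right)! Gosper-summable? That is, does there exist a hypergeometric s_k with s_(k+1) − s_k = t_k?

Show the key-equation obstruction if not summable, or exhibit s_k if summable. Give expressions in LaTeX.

Yes. s_k = - 2^{k} k \left(4 k - 3\right) \left(k + 3\right)!.

Step 1: r(k) = 2*(8*k**4 + 94*k**3 + 393*k**2 + 679*k + 396)/(8*k**3 + 38*k**2 + 45*k + 8).
Factor: A=2*k + 8; B=1; C=k**3 + 19*k**2/4 + 45*k/8 + 1.
Key eq: (2*k + 8)·f(k+1) = (1)·f(k) + (k**3 + 19*k**2/4 + 45*k/8 + 1).
From deg A=1, deg B=0, deg C=3: d=2.
Match coefficients ⇒ f(k) = k*(4*k - 3)/8.
Then R = B(k−1)f/C = k*(4*k - 3)/(8*k**3 + 38*k**2 + 45*k + 8), so s_k = R(k)·t_k = -2**k*k*(4*k - 3)*factorial(k + 3).
Δs = -2**k*(8*k**3 + 38*k**2 + 45*k + 8)*factorial(k + 3), as required.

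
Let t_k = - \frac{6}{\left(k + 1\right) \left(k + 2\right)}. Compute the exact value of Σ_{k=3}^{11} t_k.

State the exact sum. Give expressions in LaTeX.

Ratio r(k) = (k + 1)/(k + 3).
Take A(k)=k + 1, B(k)=k + 3, C(k)=1.
Key eq: (k + 1)·f(k+1) = (k + 2)·f(k) + (1).
From deg A=1, deg B=1, deg C=0: d=1.
Match coefficients ⇒ f(k) = k.
Certificate R = B(k−1)f/C = k*(k + 2) gives s_k = -6*k/(k + 1).
Δs = -6/(k**2 + 3*k + 2), as required.
Sum = s_(12) − s_(3); s_(12) = -72/13, s_(3) = -9/2 ⇒ -27/26.

Σ = -27/26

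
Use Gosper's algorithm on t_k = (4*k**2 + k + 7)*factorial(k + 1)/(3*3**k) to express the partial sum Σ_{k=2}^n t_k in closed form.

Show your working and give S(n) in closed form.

Ratio r(k) = (k + 2)*(k + 4*(k + 1)**2 + 8)/(3*(4*k**2 + k + 7)).
Take A(k)=k/3 + 2/3, B(k)=1, C(k)=k**2 + k/4 + 7/4.
Solve (k/3 + 2/3)·f(k+1) − (1)·f(k) = k**2 + k/4 + 7/4.
From deg A=1, deg B=0, deg C=2: d=1.
Coefficient equations give f(k) = 3*(4*k + 1)/4.
R(k) = B(k−1)·f(k)/C(k) = 3*(4*k + 1)/(4*k**2 + k + 7); s_k = R·t_k = (4*k + 1)*factorial(k + 1)/3**k.
Verify: (4*k**2 + k + 7)*factorial(k + 1)/(3*3**k) matches t_k.
s_(n+1) = 3**(-n - 1)*(4*n + 5)*factorial(n + 2) and s_(2) = 6, so S(n) = (-18*3**n + 4*n**3*factorial(n) + 17*n**2*factorial(n) + 23*n*factorial(n) + 10*factorial(n))/(3*3**n).

S(n) = (-18*3**n + 4*n**3*factorial(n) + 17*n**2*factorial(n) + 23*n*factorial(n) + 10*factorial(n))/(3*3**n)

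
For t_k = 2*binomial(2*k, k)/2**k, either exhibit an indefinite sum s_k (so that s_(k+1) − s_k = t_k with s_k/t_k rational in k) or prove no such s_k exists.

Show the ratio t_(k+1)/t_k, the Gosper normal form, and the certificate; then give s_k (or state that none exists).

Step 1: r(k) = (2*k + 1)/(k + 1).
Normal form (A,B,C) = (2*k + 1, k + 1, 1).
f must satisfy (2*k + 1)·f(k+1) − (k)·f(k) = 1.
d = -1 from the (1,1,0) case.
Bound -1 < 0, so the key equation has no polynomial solution.

not Gosper-summable; s_k does not exist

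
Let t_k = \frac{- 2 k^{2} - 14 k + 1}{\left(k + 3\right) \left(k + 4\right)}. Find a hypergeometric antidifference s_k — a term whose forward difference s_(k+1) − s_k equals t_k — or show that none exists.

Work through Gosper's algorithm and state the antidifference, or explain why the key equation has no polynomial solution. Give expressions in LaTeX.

The ratio is (k + 3)*(14*k + 2*(k + 1)**2 + 13)/((k + 5)*(2*k**2 + 14*k - 1)).
Normal form (A,B,C) = (k + 3, k + 5, k**2 + 7*k - 1/2).
Key eq: (k + 3)·f(k+1) = (k + 4)·f(k) + (k**2 + 7*k - 1/2).
d = 2 from the (1,1,2) case.
Match coefficients ⇒ f(k) = k*(6*k - 7)/6.
Certificate R = B(k−1)f/C = k*(k + 4)*(6*k - 7)/(3*(2*k**2 + 14*k - 1)) gives s_k = k*(7 - 6*k)/(3*(k + 3)).
Verify: (-2*k**2 - 14*k + 1)/(k**2 + 7*k + 12) matches t_k.

s_k = \frac{k \left(7 - 6 k\right)}{3 \left(k + 3\right)}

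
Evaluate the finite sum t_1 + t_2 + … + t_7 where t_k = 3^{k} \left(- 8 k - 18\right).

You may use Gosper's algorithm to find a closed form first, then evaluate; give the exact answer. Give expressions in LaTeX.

Compute t_(k+1)/t_k: get 3*(4*k + 13)/(4*k + 9).
So A=3 and B=1, with C=k + 9/4.
Solve (3)·f(k+1) − (1)·f(k) = k + 9/4.
d = 1 from the (0,0,1) case.
Solve for f: f(k) = (4*k + 3)/8 (degree 1 ≤ 1).
R(k) = B(k−1)·f(k)/C(k) = (4*k + 3)/(2*(4*k + 9)); s_k = R·t_k = 3**k*(-4*k - 3).
s_(k+1) − s_k = 3**k*(-8*k - 18) = t_k.
Evaluate s at k=8 and k=1: -229635 and -21; difference -229614.

Σ = -229614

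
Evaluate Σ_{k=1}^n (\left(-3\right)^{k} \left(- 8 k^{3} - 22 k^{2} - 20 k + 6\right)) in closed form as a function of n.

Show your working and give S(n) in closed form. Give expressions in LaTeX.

Ratio r(k) = 3*(-4*k**3 - 23*k**2 - 44*k - 22)/(4*k**3 + 11*k**2 + 10*k - 3).
So A=-3 and B=1, with C=k**3 + 11*k**2/4 + 5*k/2 - 3/4.
f must satisfy (-3)·f(k+1) − (1)·f(k) = k**3 + 11*k**2/4 + 5*k/2 - 3/4.
Degrees (0,0,3) ⇒ d ≤ 3.
Match coefficients ⇒ f(k) = -(2*k**3 + k**2 - k - 3)/8.
So s_k = (B(k−1)f/C)·t_k = (-(2*k**3 + k**2 - k - 3)/(2*(4*k**3 + 11*k**2 + 10*k - 3)))·t_k = (-3)**k*(2*k**3 + k**2 - k - 3).
Verify: (-3)**k*(-8*k**3 - 22*k**2 - 20*k + 6) matches t_k.
Evaluate: s_(n+1) = (-3)**(n + 1)*(2*n**3 + 7*n**2 + 7*n - 1); subtract s_(1) = 3 ⇒ S(n) = -6*(-3)**n*n**3 - 21*(-3)**n*n**2 - 21*(-3)**n*n + 3*(-3)**n - 3.

S(n) = - 6 \left(-3\right)^{n} n^{3} - 21 \left(-3\right)^{n} n^{2} - 21 \left(-3\right)^{n} n + 3 \left(-3\right)^{n} - 3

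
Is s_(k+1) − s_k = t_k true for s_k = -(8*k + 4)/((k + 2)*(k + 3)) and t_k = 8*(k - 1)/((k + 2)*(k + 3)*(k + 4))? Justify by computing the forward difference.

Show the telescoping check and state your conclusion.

s_(k+1) = 4*(-2*k - 3)/((k + 3)*(k + 4))
s_(k+1) − s_k = 8*(k - 1)/(k**3 + 9*k**2 + 26*k + 24)
(s_(k+1) − s_k) − t_k = 0

Valid — Δs_k = t_k.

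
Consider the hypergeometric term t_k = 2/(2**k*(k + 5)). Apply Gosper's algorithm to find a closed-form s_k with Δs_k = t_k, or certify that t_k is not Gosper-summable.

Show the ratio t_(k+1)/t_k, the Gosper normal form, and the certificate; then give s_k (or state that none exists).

Step 1: r(k) = (k + 5)/(2*(k + 6)).
A = k/2 + 5/2, B = k + 6, C = 1.
f must satisfy (k/2 + 5/2)·f(k+1) − (k + 5)·f(k) = 1.
Bound: deg f ≤ -1.
deg f ≤ -1 is impossible — no certificate.

none (Gosper's algorithm certifies no s_k)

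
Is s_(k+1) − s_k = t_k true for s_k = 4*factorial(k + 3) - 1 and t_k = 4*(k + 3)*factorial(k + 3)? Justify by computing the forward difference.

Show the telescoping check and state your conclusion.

s_(k+1) = 4*factorial(k + 4) - 1
s_(k+1) − s_k = 4*(k + 3)*factorial(k + 3)
(s_(k+1) − s_k) − t_k = 0

Valid — Δs_k = t_k.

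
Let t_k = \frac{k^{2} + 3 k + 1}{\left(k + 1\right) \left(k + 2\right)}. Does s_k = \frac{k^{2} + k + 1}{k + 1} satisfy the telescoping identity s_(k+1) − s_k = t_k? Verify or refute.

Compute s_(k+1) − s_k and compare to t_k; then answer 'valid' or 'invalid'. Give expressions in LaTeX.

s_(k+1) = (k + (k + 1)**2 + 2)/(k + 2)
s_(k+1) − s_k = (k**2 + 3*k + 1)/(k**2 + 3*k + 2)
(s_(k+1) − s_k) − t_k = 0

valid (s_(k+1) − s_k reduces to t_k)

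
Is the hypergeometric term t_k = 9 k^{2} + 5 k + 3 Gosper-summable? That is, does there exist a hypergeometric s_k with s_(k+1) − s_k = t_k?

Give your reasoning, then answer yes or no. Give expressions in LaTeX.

Ratio r(k) = (9*k**2 + 23*k + 17)/(9*k**2 + 5*k + 3).
Normal form (A,B,C) = (1, 1, k**2 + 5*k/9 + 1/3).
Need (1)·f(k+1) − (1)·f(k) = k**2 + 5*k/9 + 1/3.
d = 3 from the (0,0,2) case.
A polynomial solution: f(k) = k*(3*k**2 - 2*k + 2)/9.
Then R = B(k−1)f/C = k*(3*k**2 - 2*k + 2)/(9*k**2 + 5*k + 3), so s_k = R(k)·t_k = k*(3*k**2 - 2*k + 2).
Verify: 9*k**2 + 5*k + 3 matches t_k.

Yes. s_k = k \left(3 k^{2} - 2 k + 2\right).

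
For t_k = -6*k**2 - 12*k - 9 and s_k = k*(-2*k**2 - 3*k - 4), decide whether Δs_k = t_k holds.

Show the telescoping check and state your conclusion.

valid (s_(k+1) − s_k reduces to t_k)

s_(k+1) = -(k + 1)*(3*k + 2*(k + 1)**2 + 7)
s_(k+1) − s_k = -6*k**2 - 12*k - 9
(s_(k+1) − s_k) − t_k = 0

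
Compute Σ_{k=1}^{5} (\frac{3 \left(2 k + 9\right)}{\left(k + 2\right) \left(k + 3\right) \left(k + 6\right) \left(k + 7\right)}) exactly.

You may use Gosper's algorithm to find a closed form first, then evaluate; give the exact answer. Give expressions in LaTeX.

Compute t_(k+1)/t_k: get (k + 2)*(k + 6)*(2*k + 11)/((k + 4)*(k + 8)*(2*k + 9)).
Take A(k)=k + 2, B(k)=k + 8, C(k)=k**3 + 27*k**2/2 + 121*k/2 + 90.
f must satisfy (k + 2)·f(k+1) − (k + 7)·f(k) = k**3 + 27*k**2/2 + 121*k/2 + 90.
From deg A=1, deg B=1, deg C=3: d=5.
Coefficient equations give f(k) = k*(k + 3)*(k + 4)*(k + 5)*(k + 8)/24.
So s_k = (B(k−1)f/C)·t_k = (k*(k + 3)*(k + 7)*(k + 8)/(12*(2*k + 9)))·t_k = k*(k + 8)/(4*(k**2 + 8*k + 12)).
s_(k+1) − s_k = 3*(2*k + 9)/(k**4 + 18*k**3 + 113*k**2 + 288*k + 252) = t_k.
Sum = s_(6) − s_(1); s_(6) = 7/32, s_(1) = 3/28 ⇒ 25/224.

Σ = 25/224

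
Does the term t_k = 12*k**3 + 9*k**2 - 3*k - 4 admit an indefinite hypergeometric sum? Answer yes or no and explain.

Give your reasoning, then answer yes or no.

Compute t_(k+1)/t_k: get (12*k**3 + 45*k**2 + 51*k + 14)/(12*k**3 + 9*k**2 - 3*k - 4).
So A=1 and B=1, with C=k**3 + 3*k**2/4 - k/4 - 1/3.
Key eq: (1)·f(k+1) = (1)·f(k) + (k**3 + 3*k**2/4 - k/4 - 1/3).
Bound: deg f ≤ 4.
Coefficient equations give f(k) = k*(3*k**3 - 3*k**2 - 3*k - 1)/12.
R(k) = B(k−1)·f(k)/C(k) = k*(3*k**3 - 3*k**2 - 3*k - 1)/(12*k**3 + 9*k**2 - 3*k - 4); s_k = R·t_k = k*(3*k**3 - 3*k**2 - 3*k - 1).
Δs = 12*k**3 + 9*k**2 - 3*k - 4, as required.

Yes. s_k = k*(3*k**3 - 3*k**2 - 3*k - 1).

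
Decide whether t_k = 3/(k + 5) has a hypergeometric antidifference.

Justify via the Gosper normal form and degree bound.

No; the coefficient equations for f are inconsistent.

Step 1: r(k) = (k + 5)/(k + 6).
Take A(k)=k + 5, B(k)=k + 6, C(k)=1.
Solve (k + 5)·f(k+1) − (k + 5)·f(k) = 1.
From deg A=1, deg B=1, deg C=0: d=0.
Write f(k) = c0. Then LHS − RHS = -1, requiring -1 = 0: contradictory. No certificate.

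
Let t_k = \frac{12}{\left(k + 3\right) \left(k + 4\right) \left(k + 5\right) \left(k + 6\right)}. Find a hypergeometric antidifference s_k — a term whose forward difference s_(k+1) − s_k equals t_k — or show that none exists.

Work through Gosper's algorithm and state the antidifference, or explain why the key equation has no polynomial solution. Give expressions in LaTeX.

r(k) = (k + 3)/(k + 7) after simplifying.
Factor: A=k + 3; B=k + 7; C=1.
Set up (k + 3)·f(k+1) − (k + 6)·f(k) − (1) = 0.
d = 3 from the (1,1,0) case.
Match coefficients ⇒ f(k) = k*(k**2 + 12*k + 47)/180.
Then R = B(k−1)f/C = k*(k + 6)*(k**2 + 12*k + 47)/180, so s_k = R(k)·t_k = k*(k**2 + 12*k + 47)/(15*(k + 3)*(k + 4)*(k + 5)).
s_(k+1) − s_k = 12/(k**4 + 18*k**3 + 119*k**2 + 342*k + 360) = t_k.

s_k = \frac{k \left(k^{2} + 12 k + 47\right)}{15 \left(k + 3\right) \left(k + 4\right) \left(k + 5\right)}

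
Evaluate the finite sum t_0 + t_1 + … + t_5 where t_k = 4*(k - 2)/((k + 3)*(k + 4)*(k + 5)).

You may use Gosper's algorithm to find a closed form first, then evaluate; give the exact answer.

Ratio r(k) = (k - 1)*(k + 3)/((k - 2)*(k + 6)).
Factor: A=k + 3; B=k + 6; C=k - 2.
Solve (k + 3)·f(k+1) − (k + 5)·f(k) = k - 2.
Bound: deg f ≤ 2.
Solve for f: f(k) = k*(k - 17)/24 (degree 2 ≤ 2).
Get s_k = R·t_k = k*(k - 17)/(6*(k + 3)*(k + 4)) with R(k) = B(k−1)f(k)/C(k) = k*(k - 17)*(k + 5)/(24*(k - 2)).
Check: Δs_k = 4*(k - 2)/(k**3 + 12*k**2 + 47*k + 60). ✓
Evaluate s at k=6 and k=0: -11/90 and 0; difference -11/90.

Σ = -11/90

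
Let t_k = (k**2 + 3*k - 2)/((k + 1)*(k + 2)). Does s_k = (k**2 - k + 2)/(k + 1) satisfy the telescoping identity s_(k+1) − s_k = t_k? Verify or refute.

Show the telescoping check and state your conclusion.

s_(k+1) = (k**2 + k + 2)/(k + 2)
s_(k+1) − s_k = (k**2 + 3*k - 2)/(k**2 + 3*k + 2)
(s_(k+1) − s_k) − t_k = 0

valid (s_(k+1) − s_k reduces to t_k)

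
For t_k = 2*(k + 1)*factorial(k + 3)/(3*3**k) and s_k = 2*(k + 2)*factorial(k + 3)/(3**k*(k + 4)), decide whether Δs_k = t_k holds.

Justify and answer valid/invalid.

s_(k+1) = 2*(k + 3)*factorial(k + 4)/(3*3**k*(k + 5))
s_(k+1) − s_k = 2*(k**3 + 8*k**2 + 19*k + 18)*factorial(k + 3)/(3*3**k*(k + 4)*(k + 5))
(s_(k+1) − s_k) − t_k = -4*(k**2 + 5*k + 1)*factorial(k + 3)/(3*3**k*(k + 4)*(k + 5))

Invalid: residual -4*(k**2 + 5*k + 1)*factorial(k + 3)/(3*3**k*(k + 4)*(k + 5)) ≠ 0.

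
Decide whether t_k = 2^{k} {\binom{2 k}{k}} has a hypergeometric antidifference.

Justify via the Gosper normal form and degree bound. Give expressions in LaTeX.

No. Not Gosper-summable.

r(k) = 4*(2*k + 1)/(k + 1) after simplifying.
Take A(k)=8*k + 4, B(k)=k + 1, C(k)=1.
Solve (8*k + 4)·f(k+1) − (k)·f(k) = 1.
deg f ≤ -1 (via 1,1,0).
d = -1 < 0 ⇒ no nonzero polynomial f; not summable.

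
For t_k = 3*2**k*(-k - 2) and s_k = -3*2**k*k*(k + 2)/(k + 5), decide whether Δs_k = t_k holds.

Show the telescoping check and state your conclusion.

Invalid: residual 9*2**k*(k**2 + 6*k + 10)/(k**2 + 11*k + 30) ≠ 0.

s_(k+1) = -6*2**k*(k + 1)*(k + 3)/(k + 6)
s_(k+1) − s_k = 3*2**k*(-k**3 - 10*k**2 - 34*k - 30)/(k**2 + 11*k + 30)
(s_(k+1) − s_k) − t_k = 9*2**k*(k**2 + 6*k + 10)/(k**2 + 11*k + 30)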